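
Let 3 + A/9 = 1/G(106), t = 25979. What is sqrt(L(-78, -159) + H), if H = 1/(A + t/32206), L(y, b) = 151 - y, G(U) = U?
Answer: sqrt(113681585567685810)/22282486 ≈ 15.131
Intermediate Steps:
A = -2853/106 (A = -27 + 9/106 = -2853/106 ≈ -26.915)
H = -853459/22282486 (H = 1/(-2853/106 + 25979/32206) = 1/(-22282486/853459) = -853459/22282486 ≈ -0.038302)
sqrt(L(-78, -159) + H) = sqrt((151 - 1*(-78)) - 853459/22282486) = sqrt((151 + 78) - 853459/22282486) = sqrt(229 - 853459/22282486) = sqrt(5101835835/22282486) = sqrt(113681585567685810)/22282486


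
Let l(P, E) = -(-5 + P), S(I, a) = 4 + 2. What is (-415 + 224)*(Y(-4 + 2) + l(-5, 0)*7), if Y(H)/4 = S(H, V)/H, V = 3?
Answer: -11078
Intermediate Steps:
S(I, a) = 6
Y(H) = 24/H (Y(H) = 4*(6/H) = 24/H)
l(P, E) = 5 - P
(-415 + 224)*(Y(-4 + 2) + l(-5, 0)*7) = (-415 + 224)*(24/(-4 + 2) + (5 - 1*(-5))*7) = -191*(24/(-2) + (5 + 5)*7) = -191*(24*(-1/2) + 10*7) = -191*(-12 + 70) = -191*58 = -11078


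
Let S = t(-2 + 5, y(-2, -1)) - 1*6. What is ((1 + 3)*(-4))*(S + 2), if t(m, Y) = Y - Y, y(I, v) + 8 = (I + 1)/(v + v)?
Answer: 64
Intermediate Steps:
y(I, v) = -8 + (1 + I)/(2*v) (y(I, v) = -8 + (I + 1)/(v + v) = -8 + (1 + I)/((2*v)) = -8 + (1 + I)*(1/(2*v)) = -8 + (1 + I)/(2*v))
t(m, Y) = 0
S = -6 (S = 0 - 1*6 = 0 - 6 = -6)
((1 + 3)*(-4))*(S + 2) = ((1 + 3)*(-4))*(-6 + 2) = (4*(-4))*(-4) = -16*(-4) = 64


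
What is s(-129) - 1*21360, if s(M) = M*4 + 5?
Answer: -21871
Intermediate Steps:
s(M) = 5 + 4*M (s(M) = 4*M + 5 = 5 + 4*M)
s(-129) - 1*21360 = (5 + 4*(-129)) - 1*21360 = (5 - 516) - 21360 = -511 - 21360 = -21871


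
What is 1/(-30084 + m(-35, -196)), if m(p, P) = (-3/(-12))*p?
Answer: -4/120371 ≈ -3.3231e-5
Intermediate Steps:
m(p, P) = p/4 (m(p, P) = (-3*(-1/12))*p = p/4)
1/(-30084 + m(-35, -196)) = 1/(-30084 + (¼)*(-35)) = 1/(-30084 - 35/4) = 1/(-120371/4) = -4/120371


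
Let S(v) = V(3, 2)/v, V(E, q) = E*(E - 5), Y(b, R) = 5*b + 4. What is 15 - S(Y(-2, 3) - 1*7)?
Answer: 189/13 ≈ 14.538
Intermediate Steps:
Y(b, R) = 4 + 5*b
V(E, q) = E*(-5 + E)
S(v) = -6/v (S(v) = (3*(-5 + 3))/v = (3*(-2))/v = -6/v)
15 - S(Y(-2, 3) - 1*7) = 15 - (-6)/((4 + 5*(-2)) - 1*7) = 15 - (-6)/((4 - 10) - 7) = 15 - (-6)/(-6 - 7) = 15 - (-6)/(-13) = 15 - (-6)*(-1)/13 = 15 - 1*6/13 = 15 - 6/13 = 189/13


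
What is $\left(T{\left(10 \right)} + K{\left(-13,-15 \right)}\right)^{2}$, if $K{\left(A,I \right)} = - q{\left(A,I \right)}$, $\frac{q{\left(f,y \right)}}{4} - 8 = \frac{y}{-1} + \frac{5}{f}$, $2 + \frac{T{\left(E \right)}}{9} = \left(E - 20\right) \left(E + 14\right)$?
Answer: $\frac{869660100}{169} \approx 5.1459 \cdot 10^{6}$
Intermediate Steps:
$T{\left(E \right)} = -18 + 9 \left(-20 + E\right) \left(14 + E\right)$ ($T{\left(E \right)} = -18 + 9 \left(E - 20\right) \left(E + 14\right) = -18 + 9 \left(-20 + E\right) \left(14 + E\right)$)
$q{\left(f,y \right)} = 32 - 4 y + \frac{20}{f}$ ($q{\left(f,y \right)} = 32 + 4 \left(\frac{y}{-1} + \frac{5}{f}\right) = 32 + 4 \left(y \left(-1\right) + \frac{5}{f}\right) = 32 + 4 \left(- y + \frac{5}{f}\right) = 32 - \left(- \frac{20}{f} + 4 y\right) = 32 - 4 y + \frac{20}{f}$)
$K{\left(A,I \right)} = -32 - \frac{20}{A} + 4 I$ ($K{\left(A,I \right)} = - (32 - 4 I + \frac{20}{A}) = -32 - \frac{20}{A} + 4 I$)
$\left(T{\left(10 \right)} + K{\left(-13,-15 \right)}\right)^{2} = \left(\left(-2538 - 540 + 9 \cdot 10^{2}\right) - \left(92 - \frac{20}{13}\right)\right)^{2} = \left(\left(-2538 - 540 + 9 \cdot 100\right) - \frac{1176}{13}\right)^{2} = \left(\left(-2538 - 540 + 900\right) - \frac{1176}{13}\right)^{2} = \left(-2178 - \frac{1176}{13}\right)^{2} = \left(- \frac{29490}{13}\right)^{2} = \frac{869660100}{169}$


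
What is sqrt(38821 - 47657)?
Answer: 94*I ≈ 94.0*I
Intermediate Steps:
sqrt(38821 - 47657) = sqrt(-8836) = 94*I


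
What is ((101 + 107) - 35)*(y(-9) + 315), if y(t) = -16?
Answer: 51727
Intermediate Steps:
((101 + 107) - 35)*(y(-9) + 315) = ((101 + 107) - 35)*(-16 + 315) = (208 - 35)*299 = 173*299 = 51727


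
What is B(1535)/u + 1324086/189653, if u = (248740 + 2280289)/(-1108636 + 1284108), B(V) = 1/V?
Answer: 5140213933769506/736244233198295 ≈ 6.9817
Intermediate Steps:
u = 2529029/175472 ≈ 14.413
B(1535)/u + 1324086/189653 = 1/(1535*(2529029/175472)) + 1324086/189653 = (1/1535)*(175472/2529029) + 1324086*(1/189653) = 175472/3882059515 + 1324086/189653 = 5140213933769506/736244233198295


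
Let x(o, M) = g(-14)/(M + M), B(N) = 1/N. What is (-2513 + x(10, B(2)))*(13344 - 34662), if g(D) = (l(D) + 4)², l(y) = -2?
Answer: 53486862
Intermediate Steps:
B(N) = 1/N
g(D) = 4 (g(D) = (-2 + 4)² = 2² = 4)
x(o, M) = 2/M (x(o, M) = 4/(M + M) = 4/((2*M)) = 4*(1/(2*M)) = 2/M)
(-2513 + x(10, B(2)))*(13344 - 34662) = (-2513 + 2/(1/2))*(13344 - 34662) = (-2513 + 2/(½))*(-21318) = (-2513 + 2*2)*(-21318) = (-2513 + 4)*(-21318) = -2509*(-21318) = 53486862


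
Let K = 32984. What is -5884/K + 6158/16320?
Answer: 6693037/33643680 ≈ 0.19894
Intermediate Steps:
-5884/K + 6158/16320 = -5884/32984 + 6158/16320 = -5884*1/32984 + 6158*(1/16320) = -1471/8246 + 3079/8160 = 6693037/33643680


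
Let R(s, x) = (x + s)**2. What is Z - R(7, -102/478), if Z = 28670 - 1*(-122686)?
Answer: 8642975192/57121 ≈ 1.5131e+5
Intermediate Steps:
R(s, x) = (s + x)**2
Z = 151356 (Z = 28670 + 122686 = 151356)
Z - R(7, -102/478) = 151356 - (7 - 102/478)**2 = 151356 - (7 - 102*1/478)**2 = 151356 - (7 - 51/239)**2 = 151356 - (1622/239)**2 = 151356 - 1*2630884/57121 = 151356 - 2630884/57121 = 8642975192/57121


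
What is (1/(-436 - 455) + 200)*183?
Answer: 10870139/297 ≈ 36600.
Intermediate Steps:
(1/(-436 - 455) + 200)*183 = (1/(-891) + 200)*183 = (-1/891 + 200)*183 = (178199/891)*183 = 10870139/297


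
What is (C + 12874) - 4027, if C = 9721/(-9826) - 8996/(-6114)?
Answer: 265761391705/30038082 ≈ 8847.5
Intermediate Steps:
C = 14480251/30038082 (C = 9721*(-1/9826) - 8996*(-1/6114) = -9721/9826 + 4498/3057 = 14480251/30038082 ≈ 0.48206)
(C + 12874) - 4027 = (14480251/30038082 + 12874) - 4027 = 386724747919/30038082 - 4027 = 265761391705/30038082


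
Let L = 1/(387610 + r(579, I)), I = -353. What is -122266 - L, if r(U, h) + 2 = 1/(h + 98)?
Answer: -12084776208629/98840039 ≈ -1.2227e+5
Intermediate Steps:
r(U, h) = -2 + 1/(98 + h) (r(U, h) = -2 + 1/(h + 98) = -2 + 1/(98 + h))
L = 255/98840039 (L = 1/(387610 + (-195 - 2*(-353))/(98 - 353)) = 1/(387610 + (-195 + 706)/(-255)) = 1/(387610 - 1/255*511) = 1/(387610 - 511/255) = 1/(98840039/255) = 255/98840039 ≈ 2.5799e-6)
-122266 - L = -122266 - 1*255/98840039 = -122266 - 255/98840039 = -12084776208629/98840039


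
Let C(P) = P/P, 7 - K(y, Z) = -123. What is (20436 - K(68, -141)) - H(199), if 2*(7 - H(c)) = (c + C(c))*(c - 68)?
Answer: 33399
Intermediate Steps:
K(y, Z) = 130 (K(y, Z) = 7 - 1*(-123) = 7 + 123 = 130)
C(P) = 1
H(c) = 7 - (1 + c)*(-68 + c)/2 (H(c) = 7 - (c + 1)*(c - 68)/2 = 7 - (1 + c)*(-68 + c)/2)
(20436 - K(68, -141)) - H(199) = (20436 - 1*130) - (41 - ½*199² + (67/2)*199) = (20436 - 130) - (41 - ½*39601 + 13333/2) = 20306 - (41 - 39601/2 + 13333/2) = 20306 - 1*(-13093) = 20306 + 13093 = 33399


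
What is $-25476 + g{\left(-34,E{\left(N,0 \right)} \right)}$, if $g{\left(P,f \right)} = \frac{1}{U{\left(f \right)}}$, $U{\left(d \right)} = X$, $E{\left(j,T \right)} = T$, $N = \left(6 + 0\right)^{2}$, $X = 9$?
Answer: $- \frac{229283}{9} \approx -25476.0$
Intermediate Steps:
$N = 36$ ($N = 6^{2} = 36$)
$U{\left(d \right)} = 9$
$g{\left(P,f \right)} = \frac{1}{9}$
$-25476 + g{\left(-34,E{\left(N,0 \right)} \right)} = -25476 + \frac{1}{9} = - \frac{229283}{9}$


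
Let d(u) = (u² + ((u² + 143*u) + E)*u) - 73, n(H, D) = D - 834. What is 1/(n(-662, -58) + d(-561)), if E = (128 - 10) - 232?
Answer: -1/131175668 ≈ -7.6234e-9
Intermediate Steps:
E = -114 (E = 118 - 232 = -114)
n(H, D) = -834 + D
d(u) = -73 + u² + u*(-114 + u² + 143*u) (d(u) = (u² + ((u² + 143*u) - 114)*u) - 73 = (u² + (-114 + u² + 143*u)*u) - 73 = (u² + u*(-114 + u² + 143*u)) - 73 = -73 + u² + u*(-114 + u² + 143*u))
1/(n(-662, -58) + d(-561)) = 1/((-834 - 58) + (-73 + (-561)³ - 114*(-561) + 144*(-561)²)) = 1/(-892 + (-73 - 176558481 + 63954 + 144*314721)) = 1/(-892 + (-73 - 176558481 + 63954 + 45319824)) = 1/(-892 - 131174776) = 1/(-131175668) = -1/131175668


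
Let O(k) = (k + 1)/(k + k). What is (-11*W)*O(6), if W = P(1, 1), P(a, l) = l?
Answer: -77/12 ≈ -6.4167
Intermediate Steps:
O(k) = (1 + k)/(2*k) (O(k) = (1 + k)/((2*k)) = (1 + k)*(1/(2*k)) = (1 + k)/(2*k))
W = 1
(-11*W)*O(6) = (-11*1)*((1/2)*(1 + 6)/6) = -11*7/(2*6) = -11*7/12 = -77/12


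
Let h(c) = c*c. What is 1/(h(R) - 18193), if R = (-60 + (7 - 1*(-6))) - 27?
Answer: -1/12717 ≈ -7.8635e-5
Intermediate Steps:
R = -74 (R = (-60 + (7 + 6)) - 27 = (-60 + 13) - 27 = -47 - 27 = -74)
h(c) = c²
1/(h(R) - 18193) = 1/((-74)² - 18193) = 1/(5476 - 18193) = 1/(-12717) = -1/12717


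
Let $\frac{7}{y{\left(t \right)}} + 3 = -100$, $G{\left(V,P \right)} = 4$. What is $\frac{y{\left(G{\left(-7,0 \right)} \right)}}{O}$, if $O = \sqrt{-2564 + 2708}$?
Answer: $- \frac{7}{1236} \approx -0.0056634$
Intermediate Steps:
$y{\left(t \right)} = - \frac{7}{103}$ ($y{\left(t \right)} = \frac{7}{-3 - 100} = \frac{7}{-103} = 7 \left(- \frac{1}{103}\right) = - \frac{7}{103}$)
$O = 12$ ($O = \sqrt{144} = 12$)
$\frac{y{\left(G{\left(-7,0 \right)} \right)}}{O} = - \frac{7}{103 \cdot 12} = \left(- \frac{7}{103}\right) \frac{1}{12} = - \frac{7}{1236}$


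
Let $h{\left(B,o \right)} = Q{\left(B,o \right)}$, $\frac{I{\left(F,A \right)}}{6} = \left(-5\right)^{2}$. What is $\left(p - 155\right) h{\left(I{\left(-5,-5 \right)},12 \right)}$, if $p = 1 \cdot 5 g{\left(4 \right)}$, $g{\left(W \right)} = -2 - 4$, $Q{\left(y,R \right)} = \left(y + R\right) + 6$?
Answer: $-31080$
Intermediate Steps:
$I{\left(F,A \right)} = 150$ ($I{\left(F,A \right)} = 6 \left(-5\right)^{2} = 6 \cdot 25 = 150$)
$Q{\left(y,R \right)} = 6 + R + y$ ($Q{\left(y,R \right)} = \left(R + y\right) + 6 = 6 + R + y$)
$g{\left(W \right)} = -6$
$h{\left(B,o \right)} = 6 + B + o$ ($h{\left(B,o \right)} = 6 + o + B = 6 + B + o$)
$p = -30$ ($p = 1 \cdot 5 \left(-6\right) = 5 \left(-6\right) = -30$)
$\left(p - 155\right) h{\left(I{\left(-5,-5 \right)},12 \right)} = \left(-30 - 155\right) \left(6 + 150 + 12\right) = \left(-185\right) 168 = -31080$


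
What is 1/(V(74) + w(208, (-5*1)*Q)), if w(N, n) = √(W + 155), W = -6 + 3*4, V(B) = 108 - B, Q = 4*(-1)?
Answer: 34/995 - √161/995 ≈ 0.021419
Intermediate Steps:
Q = -4
W = 6 (W = -6 + 12 = 6)
w(N, n) = √161 (w(N, n) = √(6 + 155) = √161)
1/(V(74) + w(208, (-5*1)*Q)) = 1/((108 - 1*74) + √161) = 1/((108 - 74) + √161) = 1/(34 + √161)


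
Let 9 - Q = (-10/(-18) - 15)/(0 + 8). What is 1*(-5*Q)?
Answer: -1945/36 ≈ -54.028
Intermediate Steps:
Q = 389/36 (Q = 9 - (-10/(-18) - 15)/(0 + 8) = 9 - (-10*(-1/18) - 15)/8 = 9 - (5/9 - 15)/8 = 9 - (-130)/(9*8) = 9 - 1*(-65/36) = 9 + 65/36 = 389/36 ≈ 10.806)
1*(-5*Q) = 1*(-5*389/36) = 1*(-1945/36) = -1945/36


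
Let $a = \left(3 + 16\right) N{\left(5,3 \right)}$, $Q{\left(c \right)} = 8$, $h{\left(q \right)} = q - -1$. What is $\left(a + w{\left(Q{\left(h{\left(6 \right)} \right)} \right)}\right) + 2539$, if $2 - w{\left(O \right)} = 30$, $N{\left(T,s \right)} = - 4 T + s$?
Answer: $2188$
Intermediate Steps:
$h{\left(q \right)} = 1 + q$ ($h{\left(q \right)} = q + 1 = 1 + q$)
$N{\left(T,s \right)} = s - 4 T$
$w{\left(O \right)} = -28$ ($w{\left(O \right)} = 2 - 30 = -28$)
$a = -323$ ($a = \left(3 + 16\right) \left(3 - 20\right) = 19 \left(3 - 20\right) = 19 \left(-17\right) = -323$)
$\left(a + w{\left(Q{\left(h{\left(6 \right)} \right)} \right)}\right) + 2539 = \left(-323 - 28\right) + 2539 = -351 + 2539 = 2188$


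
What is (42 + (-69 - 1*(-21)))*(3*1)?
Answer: -18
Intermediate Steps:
(42 + (-69 - 1*(-21)))*(3*1) = (42 + (-69 + 21))*3 = (42 - 48)*3 = -6*3 = -18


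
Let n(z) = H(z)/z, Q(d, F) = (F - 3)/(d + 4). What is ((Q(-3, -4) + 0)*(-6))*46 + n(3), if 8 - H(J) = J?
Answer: 5801/3 ≈ 1933.7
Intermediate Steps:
Q(d, F) = (-3 + F)/(4 + d)
H(J) = 8 - J
n(z) = (8 - z)/z
((Q(-3, -4) + 0)*(-6))*46 + n(3) = (((-3 - 4)/(4 - 3) + 0)*(-6))*46 + (8 - 1*3)/3 = ((-7/1 + 0)*(-6))*46 + (8 - 3)/3 = ((1*(-7) + 0)*(-6))*46 + (⅓)*5 = ((-7 + 0)*(-6))*46 + 5/3 = -7*(-6)*46 + 5/3 = 42*46 + 5/3 = 1932 + 5/3 = 5801/3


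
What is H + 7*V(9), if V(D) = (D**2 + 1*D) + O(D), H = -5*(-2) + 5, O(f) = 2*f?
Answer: 771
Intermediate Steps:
H = 15 (H = 10 + 5 = 15)
V(D) = D**2 + 3*D (V(D) = (D**2 + 1*D) + 2*D = (D**2 + D) + 2*D = (D + D**2) + 2*D = D**2 + 3*D)
H + 7*V(9) = 15 + 7*(9*(3 + 9)) = 15 + 7*(9*12) = 15 + 7*108 = 15 + 756 = 771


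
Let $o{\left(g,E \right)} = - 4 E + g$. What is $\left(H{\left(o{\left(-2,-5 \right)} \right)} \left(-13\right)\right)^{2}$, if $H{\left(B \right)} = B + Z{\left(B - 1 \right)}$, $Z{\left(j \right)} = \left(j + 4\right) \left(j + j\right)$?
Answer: $90554256$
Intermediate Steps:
$Z{\left(j \right)} = 2 j \left(4 + j\right)$ ($Z{\left(j \right)} = \left(4 + j\right) 2 j = 2 j \left(4 + j\right)$)
$o{\left(g,E \right)} = g - 4 E$
$H{\left(B \right)} = B + 2 \left(-1 + B\right) \left(3 + B\right)$ ($H{\left(B \right)} = B + 2 \left(B - 1\right) \left(4 + \left(B - 1\right)\right) = B + 2 \left(-1 + B\right) \left(4 + \left(-1 + B\right)\right) = B + 2 \left(-1 + B\right) \left(3 + B\right)$)
$\left(H{\left(o{\left(-2,-5 \right)} \right)} \left(-13\right)\right)^{2} = \left(\left(\left(-2 - -20\right) + 2 \left(-1 - -18\right) \left(3 - -18\right)\right) \left(-13\right)\right)^{2} = \left(\left(\left(-2 + 20\right) + 2 \left(-1 + \left(-2 + 20\right)\right) \left(3 + \left(-2 + 20\right)\right)\right) \left(-13\right)\right)^{2} = \left(\left(18 + 2 \left(-1 + 18\right) \left(3 + 18\right)\right) \left(-13\right)\right)^{2} = \left(\left(18 + 2 \cdot 17 \cdot 21\right) \left(-13\right)\right)^{2} = \left(\left(18 + 714\right) \left(-13\right)\right)^{2} = \left(732 \left(-13\right)\right)^{2} = \left(-9516\right)^{2} = 90554256$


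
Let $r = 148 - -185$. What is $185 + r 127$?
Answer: $42476$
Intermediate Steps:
$r = 333$ ($r = 148 + 185 = 333$)
$185 + r 127 = 185 + 333 \cdot 127 = 185 + 42291 = 42476$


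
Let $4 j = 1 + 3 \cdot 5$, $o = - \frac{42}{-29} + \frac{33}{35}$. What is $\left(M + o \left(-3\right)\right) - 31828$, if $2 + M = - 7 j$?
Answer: $- \frac{32343151}{1015} \approx -31865.0$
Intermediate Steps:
$o = \frac{2427}{1015}$ ($o = \left(-42\right) \left(- \frac{1}{29}\right) + 33 \cdot \frac{1}{35} = \frac{42}{29} + \frac{33}{35} = \frac{2427}{1015} \approx 2.3911$)
$j = 4$ ($j = \frac{1 + 3 \cdot 5}{4} = \frac{1 + 15}{4} = \frac{1}{4} \cdot 16 = 4$)
$M = -30$ ($M = -2 - 28 = -30$)
$\left(M + o \left(-3\right)\right) - 31828 = \left(-30 + \frac{2427}{1015} \left(-3\right)\right) - 31828 = \left(-30 - \frac{7281}{1015}\right) - 31828 = - \frac{37731}{1015} - 31828 = - \frac{32343151}{1015}$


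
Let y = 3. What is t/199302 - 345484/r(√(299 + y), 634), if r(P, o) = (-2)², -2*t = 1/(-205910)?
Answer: -7089033668956439/82076549640 ≈ -86371.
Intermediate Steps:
t = 1/411820 (t = -½/(-205910) = -½*(-1/205910) = 1/411820 ≈ 2.4282e-6)
r(P, o) = 4
t/199302 - 345484/r(√(299 + y), 634) = (1/411820)/199302 - 345484/4 = (1/411820)*(1/199302) - 345484*¼ = 1/82076549640 - 86371 = -7089033668956439/82076549640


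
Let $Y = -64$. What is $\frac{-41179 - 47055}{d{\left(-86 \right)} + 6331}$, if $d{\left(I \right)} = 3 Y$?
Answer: $- \frac{88234}{6139} \approx -14.373$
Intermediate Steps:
$d{\left(I \right)} = -192$ ($d{\left(I \right)} = 3 \left(-64\right) = -192$)
$\frac{-41179 - 47055}{d{\left(-86 \right)} + 6331} = \frac{-41179 - 47055}{-192 + 6331} = - \frac{88234}{6139}$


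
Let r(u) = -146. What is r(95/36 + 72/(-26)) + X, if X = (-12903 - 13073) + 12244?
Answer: -13878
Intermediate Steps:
X = -13732 (X = -25976 + 12244 = -13732)
r(95/36 + 72/(-26)) + X = -146 - 13732 = -13878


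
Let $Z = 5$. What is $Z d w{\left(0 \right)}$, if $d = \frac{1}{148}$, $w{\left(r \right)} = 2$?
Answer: $\frac{5}{74} \approx 0.067568$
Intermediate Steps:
$d = \frac{1}{148} \approx 0.0067568$
$Z d w{\left(0 \right)} = 5 \cdot \frac{1}{148} \cdot 2 = \frac{5}{148} \cdot 2 = \frac{5}{74}$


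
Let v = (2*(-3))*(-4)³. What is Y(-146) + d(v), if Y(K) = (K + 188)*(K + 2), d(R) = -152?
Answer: -6200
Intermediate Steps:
v = 384 (v = -6*(-64) = 384)
Y(K) = (2 + K)*(188 + K) (Y(K) = (188 + K)*(2 + K) = (2 + K)*(188 + K))
Y(-146) + d(v) = (376 + (-146)² + 190*(-146)) - 152 = (376 + 21316 - 27740) - 152 = -6048 - 152 = -6200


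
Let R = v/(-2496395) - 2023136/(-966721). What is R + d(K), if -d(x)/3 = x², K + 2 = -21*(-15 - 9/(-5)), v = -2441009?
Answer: -2741553376144091307/12066587353975 ≈ -2.2720e+5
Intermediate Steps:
K = 1376/5 (K = -2 - 21*(-15 - 9/(-5)) = -2 - 21*(-15 - 9*(-⅕)) = -2 - 21*(-15 + 9/5) = -2 - 21*(-66/5) = -2 + 1386/5 = 1376/5 ≈ 275.20)
R = 7410321256209/2413317470795 (R = -2441009/(-2496395) - 2023136/(-966721) = -2441009*(-1/2496395) - 2023136*(-1/966721) = 2441009/2496395 + 2023136/966721 = 7410321256209/2413317470795 ≈ 3.0706)
d(x) = -3*x²
R + d(K) = 7410321256209/2413317470795 - 3*(1376/5)² = 7410321256209/2413317470795 - 3*1893376/25 = 7410321256209/2413317470795 - 5680128/25 = -2741553376144091307/12066587353975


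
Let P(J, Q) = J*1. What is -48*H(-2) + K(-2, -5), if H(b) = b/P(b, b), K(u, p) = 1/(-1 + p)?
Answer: -289/6 ≈ -48.167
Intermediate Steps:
P(J, Q) = J
H(b) = 1 (H(b) = b/b = 1)
-48*H(-2) + K(-2, -5) = -48*1 + 1/(-1 - 5) = -48 + 1/(-6) = -48 - ⅙ = -289/6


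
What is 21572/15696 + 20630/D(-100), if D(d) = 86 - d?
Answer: 13659203/121644 ≈ 112.29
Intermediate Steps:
21572/15696 + 20630/D(-100) = 21572/15696 + 20630/(86 - 1*(-100)) = 21572*(1/15696) + 20630/(86 + 100) = 5393/3924 + 20630/186 = 5393/3924 + 20630*(1/186) = 5393/3924 + 10315/93 = 13659203/121644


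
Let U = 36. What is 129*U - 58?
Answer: 4586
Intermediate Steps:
129*U - 58 = 129*36 - 58 = 4644 - 58 = 4586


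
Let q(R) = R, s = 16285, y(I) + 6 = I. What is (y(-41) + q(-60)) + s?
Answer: 16178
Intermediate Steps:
y(I) = -6 + I
(y(-41) + q(-60)) + s = ((-6 - 41) - 60) + 16285 = (-47 - 60) + 16285 = -107 + 16285 = 16178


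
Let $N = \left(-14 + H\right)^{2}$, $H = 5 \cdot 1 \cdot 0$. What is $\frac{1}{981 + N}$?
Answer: $\frac{1}{1177} \approx 0.00084962$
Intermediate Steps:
$H = 0$ ($H = 5 \cdot 0 = 0$)
$N = 196$ ($N = \left(-14 + 0\right)^{2} = \left(-14\right)^{2} = 196$)
$\frac{1}{981 + N} = \frac{1}{981 + 196} = \frac{1}{1177}$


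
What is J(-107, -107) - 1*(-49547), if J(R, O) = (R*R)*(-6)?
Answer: -19147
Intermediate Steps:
J(R, O) = -6*R² (J(R, O) = R²*(-6) = -6*R²)
J(-107, -107) - 1*(-49547) = -6*(-107)² - 1*(-49547) = -6*11449 + 49547 = -68694 + 49547 = -19147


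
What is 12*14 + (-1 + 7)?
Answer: 174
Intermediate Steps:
12*14 + (-1 + 7) = 168 + 6 = 174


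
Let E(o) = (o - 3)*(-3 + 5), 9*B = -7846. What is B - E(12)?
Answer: -8008/9 ≈ -889.78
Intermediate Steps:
B = -7846/9 (B = (1/9)*(-7846) = -7846/9 ≈ -871.78)
E(o) = -6 + 2*o (E(o) = (-3 + o)*2 = -6 + 2*o)
B - E(12) = -7846/9 - (-6 + 2*12) = -7846/9 - (-6 + 24) = -7846/9 - 1*18 = -7846/9 - 18 = -8008/9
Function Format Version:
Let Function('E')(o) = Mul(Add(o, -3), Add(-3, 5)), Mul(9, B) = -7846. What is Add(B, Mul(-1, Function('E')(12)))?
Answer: Rational(-8008, 9) ≈ -889.78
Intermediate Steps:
B = Rational(-7846, 9) (B = Mul(Rational(1, 9), -7846) = Rational(-7846, 9) ≈ -871.78)
Function('E')(o) = Add(-6, Mul(2, o)) (Function('E')(o) = Mul(Add(-3, o), 2) = Add(-6, Mul(2, o)))
Add(B, Mul(-1, Function('E')(12))) = Add(Rational(-7846, 9), Mul(-1, Add(-6, Mul(2, 12)))) = Add(Rational(-7846, 9), Mul(-1, Add(-6, 24))) = Add(Rational(-7846, 9), Mul(-1, 18)) = Add(Rational(-7846, 9), -18) = Rational(-8008, 9)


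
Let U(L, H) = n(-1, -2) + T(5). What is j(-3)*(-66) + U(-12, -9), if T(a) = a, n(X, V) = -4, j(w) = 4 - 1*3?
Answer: -65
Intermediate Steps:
j(w) = 1 (j(w) = 4 - 3 = 1)
U(L, H) = 1 (U(L, H) = -4 + 5 = 1)
j(-3)*(-66) + U(-12, -9) = 1*(-66) + 1 = -66 + 1 = -65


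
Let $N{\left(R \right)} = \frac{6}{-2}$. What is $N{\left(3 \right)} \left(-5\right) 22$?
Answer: $330$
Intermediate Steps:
$N{\left(R \right)} = -3$ ($N{\left(R \right)} = 6 \left(- \frac{1}{2}\right) = -3$)
$N{\left(3 \right)} \left(-5\right) 22 = \left(-3\right) \left(-5\right) 22 = 15 \cdot 22 = 330$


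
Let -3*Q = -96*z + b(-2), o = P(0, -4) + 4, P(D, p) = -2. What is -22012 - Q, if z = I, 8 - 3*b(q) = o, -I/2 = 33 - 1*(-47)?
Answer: -50674/3 ≈ -16891.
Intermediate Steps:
I = -160 (I = -2*(33 - 1*(-47)) = -2*(33 + 47) = -2*80 = -160)
o = 2 (o = -2 + 4 = 2)
b(q) = 2 (b(q) = 8/3 - ⅓*2 = 8/3 - ⅔ = 2)
z = -160
Q = -15362/3 (Q = -(-96*(-160) + 2)/3 = -(15360 + 2)/3 = -⅓*15362 = -15362/3 ≈ -5120.7)
-22012 - Q = -22012 - 1*(-15362/3) = -22012 + 15362/3 = -50674/3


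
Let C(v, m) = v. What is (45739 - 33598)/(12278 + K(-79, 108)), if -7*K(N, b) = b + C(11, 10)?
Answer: 4047/4087 ≈ 0.99021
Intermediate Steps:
K(N, b) = -11/7 - b/7 (K(N, b) = -(b + 11)/7 = -(11 + b)/7 = -11/7 - b/7)
(45739 - 33598)/(12278 + K(-79, 108)) = (45739 - 33598)/(12278 + (-11/7 - ⅐*108)) = 12141/(12278 + (-11/7 - 108/7)) = 12141/(12278 - 17) = 12141/12261 = 12141*(1/12261) = 4047/4087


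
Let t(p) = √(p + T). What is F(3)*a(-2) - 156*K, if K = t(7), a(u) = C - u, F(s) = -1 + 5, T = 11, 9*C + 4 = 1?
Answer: 20/3 - 468*√2 ≈ -655.19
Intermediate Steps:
C = -⅓ (C = -4/9 + (⅑)*1 = -4/9 + ⅑ = -⅓ ≈ -0.33333)
t(p) = √(11 + p) (t(p) = √(p + 11) = √(11 + p))
F(s) = 4
a(u) = -⅓ - u
K = 3*√2 (K = √(11 + 7) = √18 = 3*√2 ≈ 4.2426)
F(3)*a(-2) - 156*K = 4*(-⅓ - 1*(-2)) - 468*√2 = 4*(-⅓ + 2) - 468*√2 = 4*(5/3) - 468*√2 = 20/3 - 468*√2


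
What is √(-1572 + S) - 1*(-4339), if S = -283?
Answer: 4339 + I*√1855 ≈ 4339.0 + 43.07*I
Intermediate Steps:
√(-1572 + S) - 1*(-4339) = √(-1572 - 283) - 1*(-4339) = √(-1855) + 4339 = I*√1855 + 4339 = 4339 + I*√1855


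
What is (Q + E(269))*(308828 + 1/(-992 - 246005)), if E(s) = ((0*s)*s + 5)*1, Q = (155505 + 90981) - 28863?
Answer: 16600574506970420/246997 ≈ 6.7210e+10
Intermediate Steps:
Q = 217623 (Q = 246486 - 28863 = 217623)
E(s) = 5 (E(s) = (0*s + 5)*1 = (0 + 5)*1 = 5*1 = 5)
(Q + E(269))*(308828 + 1/(-992 - 246005)) = (217623 + 5)*(308828 + 1/(-992 - 246005)) = 217628*(308828 + 1/(-246997)) = 217628*(308828 - 1/246997) = 217628*(76279589515/246997) = 16600574506970420/246997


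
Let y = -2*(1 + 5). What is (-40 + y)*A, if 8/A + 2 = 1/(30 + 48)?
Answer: 32448/155 ≈ 209.34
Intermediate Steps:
y = -12 (y = -2*6 = -12)
A = -624/155 (A = 8/(-2 + 1/(30 + 48)) = 8/(-2 + 1/78) = 8/(-155/78) = 8*(-78/155) = -624/155 ≈ -4.0258)
(-40 + y)*A = (-40 - 12)*(-624/155) = -52*(-624/155) = 32448/155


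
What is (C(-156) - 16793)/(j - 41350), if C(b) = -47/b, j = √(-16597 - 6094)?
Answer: 54161491175/133367924898 + 2619661*I*√22691/266735849796 ≈ 0.40611 + 0.0014794*I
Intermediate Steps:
j = I*√22691 (j = √(-22691) = I*√22691 ≈ 150.64*I)
(C(-156) - 16793)/(j - 41350) = (-47/(-156) - 16793)/(I*√22691 - 41350) = (-47*(-1/156) - 16793)/(-41350 + I*√22691) = (47/156 - 16793)/(-41350 + I*√22691) = -2619661/(156*(-41350 + I*√22691))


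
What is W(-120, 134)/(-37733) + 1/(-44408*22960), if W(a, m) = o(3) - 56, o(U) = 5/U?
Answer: 166195938641/115418569768320 ≈ 0.0014399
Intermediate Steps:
W(a, m) = -163/3 (W(a, m) = 5/3 - 56 = -163/3)
W(-120, 134)/(-37733) + 1/(-44408*22960) = -163/3/(-37733) + 1/(-44408*22960) = -163/3*(-1/37733) - 1/44408*1/22960 = 163/113199 - 1/1019607680 = 166195938641/115418569768320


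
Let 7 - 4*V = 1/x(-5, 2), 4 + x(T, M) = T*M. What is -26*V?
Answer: -1287/28 ≈ -45.964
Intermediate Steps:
x(T, M) = -4 + M*T (x(T, M) = -4 + T*M = -4 + M*T)
V = 99/56 (V = 7/4 - 1/(4*(-4 + 2*(-5))) = 7/4 - 1/(4*(-4 - 10)) = 7/4 - ¼/(-14) = 7/4 - ¼*(-1/14) = 7/4 + 1/56 = 99/56 ≈ 1.7679)
-26*V = -26*99/56 = -1287/28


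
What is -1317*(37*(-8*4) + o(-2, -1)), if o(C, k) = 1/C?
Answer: 3119973/2 ≈ 1.5600e+6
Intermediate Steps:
-1317*(37*(-8*4) + o(-2, -1)) = -1317*(37*(-8*4) + 1/(-2)) = -1317*(37*(-32) - 1/2) = -1317*(-1184 - 1/2) = -1317*(-2369/2) = 3119973/2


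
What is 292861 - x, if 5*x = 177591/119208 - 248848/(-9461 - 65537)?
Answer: 2181895530936153/7450301320 ≈ 2.9286e+5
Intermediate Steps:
x = 7163940367/7450301320 (x = (177591/119208 - 248848/(-9461 - 65537))/5 = (177591*(1/119208) - 248848/(-74998))/5 = (59197/39736 - 248848*(-1/74998))/5 = (59197/39736 + 124424/37499)/5 = (⅕)*(7163940367/1490060264) = 7163940367/7450301320 ≈ 0.96156)
292861 - x = 292861 - 1*7163940367/7450301320 = 292861 - 7163940367/7450301320 = 2181895530936153/7450301320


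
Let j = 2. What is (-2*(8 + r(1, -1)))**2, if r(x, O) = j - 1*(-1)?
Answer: 484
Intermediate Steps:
r(x, O) = 3 (r(x, O) = 2 - 1*(-1) = 2 + 1 = 3)
(-2*(8 + r(1, -1)))**2 = (-2*(8 + 3))**2 = (-2*11)**2 = (-22)**2 = 484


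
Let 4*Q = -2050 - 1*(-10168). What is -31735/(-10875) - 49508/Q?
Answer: -63199109/2942775 ≈ -21.476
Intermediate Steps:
Q = 4059/2 (Q = (-2050 - 1*(-10168))/4 = (-2050 + 10168)/4 = (1/4)*8118 = 4059/2 ≈ 2029.5)
-31735/(-10875) - 49508/Q = -31735/(-10875) - 49508/4059/2 = -31735*(-1/10875) - 49508*2/4059 = 6347/2175 - 99016/4059 = -63199109/2942775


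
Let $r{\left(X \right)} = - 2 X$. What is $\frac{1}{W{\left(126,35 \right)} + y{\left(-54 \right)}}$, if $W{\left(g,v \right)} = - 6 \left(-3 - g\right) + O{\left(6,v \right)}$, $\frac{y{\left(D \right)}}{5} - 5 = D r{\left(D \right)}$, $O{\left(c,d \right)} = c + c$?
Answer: $- \frac{1}{28349} \approx -3.5275 \cdot 10^{-5}$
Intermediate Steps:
$O{\left(c,d \right)} = 2 c$
$y{\left(D \right)} = 25 - 10 D^{2}$ ($y{\left(D \right)} = 25 + 5 D \left(- 2 D\right) = 25 + 5 \left(- 2 D^{2}\right) = 25 - 10 D^{2}$)
$W{\left(g,v \right)} = 30 + 6 g$ ($W{\left(g,v \right)} = - 6 \left(-3 - g\right) + 2 \cdot 6 = \left(18 + 6 g\right) + 12 = 30 + 6 g$)
$\frac{1}{W{\left(126,35 \right)} + y{\left(-54 \right)}} = \frac{1}{\left(30 + 6 \cdot 126\right) + \left(25 - 10 \left(-54\right)^{2}\right)} = \frac{1}{\left(30 + 756\right) + \left(25 - 29160\right)} = \frac{1}{786 + \left(25 - 29160\right)} = \frac{1}{786 - 29135} = \frac{1}{-28349} = - \frac{1}{28349}$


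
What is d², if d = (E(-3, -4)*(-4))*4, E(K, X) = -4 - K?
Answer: 256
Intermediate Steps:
d = 16 (d = ((-4 - 1*(-3))*(-4))*4 = ((-4 + 3)*(-4))*4 = -1*(-4)*4 = 4*4 = 16)
d² = 16² = 256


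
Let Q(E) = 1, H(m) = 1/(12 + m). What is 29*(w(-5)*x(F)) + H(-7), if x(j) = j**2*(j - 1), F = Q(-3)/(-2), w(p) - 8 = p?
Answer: -1297/40 ≈ -32.425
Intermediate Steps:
w(p) = 8 + p
F = -1/2 (F = 1/(-2) = 1*(-1/2) = -1/2 ≈ -0.50000)
x(j) = j**2*(-1 + j)
29*(w(-5)*x(F)) + H(-7) = 29*((8 - 5)*((-1/2)**2*(-1 - 1/2))) + 1/(12 - 7) = 29*(3*((1/4)*(-3/2))) + 1/5 = 29*(3*(-3/8)) + 1/5 = 29*(-9/8) + 1/5 = -261/8 + 1/5 = -1297/40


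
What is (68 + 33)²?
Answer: 10201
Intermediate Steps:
(68 + 33)² = 101² = 10201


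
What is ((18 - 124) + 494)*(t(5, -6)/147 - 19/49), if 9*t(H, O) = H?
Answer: -197104/1323 ≈ -148.98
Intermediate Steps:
t(H, O) = H/9
((18 - 124) + 494)*(t(5, -6)/147 - 19/49) = ((18 - 124) + 494)*(((⅑)*5)/147 - 19/49) = (-106 + 494)*((5/9)*(1/147) - 19*1/49) = 388*(5/1323 - 19/49) = 388*(-508/1323) = -197104/1323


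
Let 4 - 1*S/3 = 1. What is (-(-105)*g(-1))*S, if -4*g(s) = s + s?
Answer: 945/2 ≈ 472.50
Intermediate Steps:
g(s) = -s/2 (g(s) = -(s + s)/4 = -s/2)
S = 9 (S = 12 - 3*1 = 12 - 3 = 9)
(-(-105)*g(-1))*S = -(-105)*(-½*(-1))*9 = -(-105)/2*9 = -21*(-5/2)*9 = (105/2)*9 = 945/2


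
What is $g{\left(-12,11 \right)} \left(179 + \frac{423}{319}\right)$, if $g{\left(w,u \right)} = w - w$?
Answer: $0$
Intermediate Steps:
$g{\left(w,u \right)} = 0$
$g{\left(-12,11 \right)} \left(179 + \frac{423}{319}\right) = 0 \left(179 + \frac{423}{319}\right) = 0 \cdot \frac{57524}{319} = 0$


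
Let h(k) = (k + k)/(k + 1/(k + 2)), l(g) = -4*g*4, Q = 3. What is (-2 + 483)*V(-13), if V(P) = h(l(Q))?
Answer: 2124096/2209 ≈ 961.56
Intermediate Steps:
l(g) = -16*g
h(k) = 2*k/(k + 1/(2 + k)) (h(k) = (2*k)/(k + 1/(2 + k)) = 2*k/(k + 1/(2 + k)))
V(P) = 4416/2209 (V(P) = 2*(-16*3)*(2 - 16*3)/(1 + (-16*3)**2 + 2*(-16*3)) = 2*(-48)*(2 - 48)/(1 + (-48)**2 + 2*(-48)) = 2*(-48)*(-46)/(1 + 2304 - 96) = 2*(-48)*(-46)/2209 = 2*(-48)*(1/2209)*(-46) = 4416/2209)
(-2 + 483)*V(-13) = (-2 + 483)*(4416/2209) = 481*(4416/2209) = 2124096/2209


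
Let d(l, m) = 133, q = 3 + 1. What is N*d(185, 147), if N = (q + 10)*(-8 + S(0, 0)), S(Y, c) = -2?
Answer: -18620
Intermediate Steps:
q = 4
N = -140 (N = (4 + 10)*(-8 - 2) = 14*(-10) = -140)
N*d(185, 147) = -140*133 = -18620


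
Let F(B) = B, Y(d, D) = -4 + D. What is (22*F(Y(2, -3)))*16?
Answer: -2464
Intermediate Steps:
(22*F(Y(2, -3)))*16 = (22*(-4 - 3))*16 = (22*(-7))*16 = -154*16 = -2464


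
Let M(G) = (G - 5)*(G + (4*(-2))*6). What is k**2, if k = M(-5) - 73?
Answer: 208849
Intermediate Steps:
M(G) = (-48 + G)*(-5 + G) (M(G) = (-5 + G)*(G - 8*6) = (-5 + G)*(G - 48) = (-5 + G)*(-48 + G) = (-48 + G)*(-5 + G))
k = 457 (k = (240 + (-5)**2 - 53*(-5)) - 73 = (240 + 25 + 265) - 73 = 530 - 73 = 457)
k**2 = 457**2 = 208849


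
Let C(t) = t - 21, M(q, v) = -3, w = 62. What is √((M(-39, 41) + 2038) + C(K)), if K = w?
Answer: 2*√519 ≈ 45.563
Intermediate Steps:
K = 62
C(t) = -21 + t
√((M(-39, 41) + 2038) + C(K)) = √((-3 + 2038) + (-21 + 62)) = √(2035 + 41) = √2076 = 2*√519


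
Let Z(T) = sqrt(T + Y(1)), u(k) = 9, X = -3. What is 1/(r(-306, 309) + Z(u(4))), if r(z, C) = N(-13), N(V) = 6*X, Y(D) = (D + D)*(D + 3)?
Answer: -18/307 - sqrt(17)/307 ≈ -0.072062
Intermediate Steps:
Y(D) = 2*D*(3 + D) (Y(D) = (2*D)*(3 + D) = 2*D*(3 + D))
N(V) = -18 (N(V) = 6*(-3) = -18)
r(z, C) = -18
Z(T) = sqrt(8 + T) (Z(T) = sqrt(T + 2*1*(3 + 1)) = sqrt(T + 2*1*4) = sqrt(T + 8) = sqrt(8 + T))
1/(r(-306, 309) + Z(u(4))) = 1/(-18 + sqrt(8 + 9)) = 1/(-18 + sqrt(17))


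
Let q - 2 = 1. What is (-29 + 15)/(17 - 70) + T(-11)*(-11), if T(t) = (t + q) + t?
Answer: 11091/53 ≈ 209.26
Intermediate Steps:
q = 3 (q = 2 + 1 = 3)
T(t) = 3 + 2*t (T(t) = (t + 3) + t = (3 + t) + t = 3 + 2*t)
(-29 + 15)/(17 - 70) + T(-11)*(-11) = (-29 + 15)/(17 - 70) + (3 + 2*(-11))*(-11) = -14/(-53) + (3 - 22)*(-11) = -14*(-1/53) - 19*(-11) = 14/53 + 209 = 11091/53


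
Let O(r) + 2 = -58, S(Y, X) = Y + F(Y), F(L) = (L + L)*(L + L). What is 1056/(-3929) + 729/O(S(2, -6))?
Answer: -975867/78580 ≈ -12.419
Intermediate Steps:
F(L) = 4*L² (F(L) = (2*L)*(2*L) = 4*L²)
S(Y, X) = Y + 4*Y²
O(r) = -60 (O(r) = -2 - 58 = -60)
1056/(-3929) + 729/O(S(2, -6)) = 1056/(-3929) + 729/(-60) = 1056*(-1/3929) + 729*(-1/60) = -1056/3929 - 243/20 = -975867/78580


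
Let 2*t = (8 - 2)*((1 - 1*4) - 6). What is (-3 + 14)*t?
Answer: -297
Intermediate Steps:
t = -27 (t = ((8 - 2)*((1 - 1*4) - 6))/2 = (6*((1 - 4) - 6))/2 = (6*(-3 - 6))/2 = (6*(-9))/2 = (1/2)*(-54) = -27)
(-3 + 14)*t = (-3 + 14)*(-27) = 11*(-27) = -297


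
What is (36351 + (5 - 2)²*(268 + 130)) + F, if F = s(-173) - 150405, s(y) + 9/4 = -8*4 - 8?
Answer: -442057/4 ≈ -1.1051e+5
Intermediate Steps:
s(y) = -169/4 (s(y) = -9/4 + (-8*4 - 8) = -9/4 + (-32 - 8) = -9/4 - 40 = -169/4)
F = -601789/4 (F = -169/4 - 150405 = -601789/4 ≈ -1.5045e+5)
(36351 + (5 - 2)²*(268 + 130)) + F = (36351 + (5 - 2)²*(268 + 130)) - 601789/4 = (36351 + 3²*398) - 601789/4 = (36351 + 9*398) - 601789/4 = (36351 + 3582) - 601789/4 = 39933 - 601789/4 = -442057/4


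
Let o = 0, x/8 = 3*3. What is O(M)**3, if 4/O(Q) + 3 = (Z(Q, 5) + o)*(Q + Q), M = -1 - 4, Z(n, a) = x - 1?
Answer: -64/362467097 ≈ -1.7657e-7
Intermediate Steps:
x = 72 (x = 8*(3*3) = 8*9 = 72)
Z(n, a) = 71 (Z(n, a) = 72 - 1 = 71)
M = -5
O(Q) = 4/(-3 + 142*Q) (O(Q) = 4/(-3 + (71 + 0)*(Q + Q)) = 4/(-3 + 71*(2*Q)) = 4/(-3 + 142*Q))
O(M)**3 = (4/(-3 + 142*(-5)))**3 = (4/(-3 - 710))**3 = (4/(-713))**3 = (4*(-1/713))**3 = (-4/713)**3 = -64/362467097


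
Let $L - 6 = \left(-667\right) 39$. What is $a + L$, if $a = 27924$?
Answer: $1917$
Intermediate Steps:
$L = -26007$ ($L = 6 - 26013 = -26007$)
$a + L = 27924 - 26007 = 1917$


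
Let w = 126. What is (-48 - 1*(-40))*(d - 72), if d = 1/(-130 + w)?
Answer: 578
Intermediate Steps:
d = -¼ (d = 1/(-130 + 126) = 1/(-4) = -¼ ≈ -0.25000)
(-48 - 1*(-40))*(d - 72) = (-48 - 1*(-40))*(-¼ - 72) = (-48 + 40)*(-289/4) = -8*(-289/4) = 578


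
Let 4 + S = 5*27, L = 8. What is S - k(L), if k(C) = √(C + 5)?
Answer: 131 - √13 ≈ 127.39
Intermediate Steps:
k(C) = √(5 + C)
S = 131 (S = -4 + 5*27 = -4 + 135 = 131)
S - k(L) = 131 - √(5 + 8) = 131 - √13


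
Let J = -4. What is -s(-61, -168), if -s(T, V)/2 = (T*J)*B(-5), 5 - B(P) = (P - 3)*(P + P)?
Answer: -36600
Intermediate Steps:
B(P) = 5 - 2*P*(-3 + P) (B(P) = 5 - (P - 3)*(P + P) = 5 - (-3 + P)*2*P = 5 - 2*P*(-3 + P))
s(T, V) = -600*T (s(T, V) = -2*T*(-4)*(5 - 2*(-5)² + 6*(-5)) = -2*(-4*T)*(5 - 2*25 - 30) = -2*(-4*T)*(5 - 50 - 30) = -2*(-4*T)*(-75) = -600*T)
-s(-61, -168) = -(-600)*(-61) = -1*36600 = -36600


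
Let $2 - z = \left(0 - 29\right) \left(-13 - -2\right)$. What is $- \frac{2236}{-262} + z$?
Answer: $- \frac{40409}{131} \approx -308.47$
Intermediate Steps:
$z = -317$ ($z = 2 - \left(0 - 29\right) \left(-13 - -2\right) = 2 - - 29 \left(-13 + 2\right) = 2 - \left(-29\right) \left(-11\right) = 2 - 319 = -317$)
$- \frac{2236}{-262} + z = - \frac{2236}{-262} - 317 = \left(-2236\right) \left(- \frac{1}{262}\right) - 317 = \frac{1118}{131} - 317 = - \frac{40409}{131}$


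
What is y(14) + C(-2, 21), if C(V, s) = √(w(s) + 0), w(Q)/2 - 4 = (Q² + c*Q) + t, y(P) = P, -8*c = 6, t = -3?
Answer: 14 + √3410/2 ≈ 43.198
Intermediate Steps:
c = -¾ (c = -⅛*6 = -¾ ≈ -0.75000)
w(Q) = 2 + 2*Q² - 3*Q/2 (w(Q) = 8 + 2*((Q² - 3*Q/4) - 3) = 8 + 2*(-3 + Q² - 3*Q/4) = 8 + (-6 + 2*Q² - 3*Q/2) = 2 + 2*Q² - 3*Q/2)
C(V, s) = √(2 + 2*s² - 3*s/2) (C(V, s) = √((2 + 2*s² - 3*s/2) + 0) = √(2 + 2*s² - 3*s/2))
y(14) + C(-2, 21) = 14 + √(8 - 6*21 + 8*21²)/2 = 14 + √(8 - 126 + 8*441)/2 = 14 + √(8 - 126 + 3528)/2 = 14 + √3410/2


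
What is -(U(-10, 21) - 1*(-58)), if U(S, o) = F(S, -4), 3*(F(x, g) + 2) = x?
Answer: -158/3 ≈ -52.667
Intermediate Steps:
F(x, g) = -2 + x/3
U(S, o) = -2 + S/3
-(U(-10, 21) - 1*(-58)) = -((-2 + (⅓)*(-10)) - 1*(-58)) = -((-2 - 10/3) + 58) = -(-16/3 + 58) = -1*158/3 = -158/3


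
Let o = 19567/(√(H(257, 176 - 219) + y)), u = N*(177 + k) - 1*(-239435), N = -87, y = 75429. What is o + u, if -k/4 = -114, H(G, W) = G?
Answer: 184364 + 19567*√75686/75686 ≈ 1.8444e+5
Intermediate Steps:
k = 456 (k = -4*(-114) = 456)
u = 184364 (u = -87*(177 + 456) - 1*(-239435) = -87*633 + 239435 = -55071 + 239435 = 184364)
o = 19567*√75686/75686 (o = 19567/(√(257 + 75429)) = 19567/(√75686) = 19567*(√75686/75686) = 19567*√75686/75686 ≈ 71.124)
o + u = 19567*√75686/75686 + 184364 = 184364 + 19567*√75686/75686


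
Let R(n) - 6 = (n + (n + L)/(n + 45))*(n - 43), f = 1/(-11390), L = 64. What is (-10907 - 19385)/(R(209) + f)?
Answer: -43818286760/50452676883 ≈ -0.86850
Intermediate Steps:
f = -1/11390 ≈ -8.7796e-5
R(n) = 6 + (-43 + n)*(n + (64 + n)/(45 + n)) (R(n) = 6 + (n + (n + 64)/(n + 45))*(n - 43) = 6 + (n + (64 + n)/(45 + n))*(-43 + n) = 6 + (-43 + n)*(n + (64 + n)/(45 + n)))
(-10907 - 19385)/(R(209) + f) = (-10907 - 19385)/((-2482 + 209³ - 1908*209 + 3*209²)/(45 + 209) - 1/11390) = -30292/((-2482 + 9129329 - 398772 + 3*43681)/254 - 1/11390) = -30292/((-2482 + 9129329 - 398772 + 131043)/254 - 1/11390) = -30292/((1/254)*8859118 - 1/11390) = -30292/(4429559/127 - 1/11390) = -30292/50452676883/1446530 = -30292*1446530/50452676883 = -43818286760/50452676883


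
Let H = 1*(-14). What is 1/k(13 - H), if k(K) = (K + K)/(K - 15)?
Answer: 2/9 ≈ 0.22222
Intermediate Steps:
H = -14
k(K) = 2*K/(-15 + K) (k(K) = (2*K)/(-15 + K) = 2*K/(-15 + K))
1/k(13 - H) = 1/(2*(13 - 1*(-14))/(-15 + (13 - 1*(-14)))) = 1/(2*(13 + 14)/(-15 + (13 + 14))) = 1/(2*27/(-15 + 27)) = 1/(2*27/12) = 1/(2*27*(1/12)) = 1/(9/2) = 2/9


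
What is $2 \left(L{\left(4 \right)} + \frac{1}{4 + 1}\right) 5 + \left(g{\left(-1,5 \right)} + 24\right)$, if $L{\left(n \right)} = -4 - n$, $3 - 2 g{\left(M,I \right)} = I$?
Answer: $-55$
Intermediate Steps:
$g{\left(M,I \right)} = \frac{3}{2} - \frac{I}{2}$
$2 \left(L{\left(4 \right)} + \frac{1}{4 + 1}\right) 5 + \left(g{\left(-1,5 \right)} + 24\right) = 2 \left(\left(-4 - 4\right) + \frac{1}{4 + 1}\right) 5 + \left(\left(\frac{3}{2} - \frac{5}{2}\right) + 24\right) = 2 \left(\left(-4 - 4\right) + \frac{1}{5}\right) 5 + \left(\left(\frac{3}{2} - \frac{5}{2}\right) + 24\right) = 2 \left(-8 + \frac{1}{5}\right) 5 + \left(-1 + 24\right) = 2 \left(- \frac{39}{5}\right) 5 + 23 = \left(- \frac{78}{5}\right) 5 + 23 = -78 + 23 = -55$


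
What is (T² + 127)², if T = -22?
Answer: 373321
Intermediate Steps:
(T² + 127)² = ((-22)² + 127)² = (484 + 127)² = 611² = 373321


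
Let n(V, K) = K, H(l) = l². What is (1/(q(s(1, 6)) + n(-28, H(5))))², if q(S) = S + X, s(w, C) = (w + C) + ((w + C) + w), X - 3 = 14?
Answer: 1/3249 ≈ 0.00030779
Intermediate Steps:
X = 17 (X = 3 + 14 = 17)
s(w, C) = 2*C + 3*w (s(w, C) = (C + w) + ((C + w) + w) = (C + w) + (C + 2*w) = 2*C + 3*w)
q(S) = 17 + S (q(S) = S + 17 = 17 + S)
(1/(q(s(1, 6)) + n(-28, H(5))))² = (1/((17 + (2*6 + 3*1)) + 5²))² = (1/((17 + (12 + 3)) + 25))² = (1/((17 + 15) + 25))² = (1/(32 + 25))² = (1/57)² = 1/3249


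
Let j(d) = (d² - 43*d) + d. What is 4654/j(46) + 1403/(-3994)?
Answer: 4582481/183724 ≈ 24.942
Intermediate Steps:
j(d) = d² - 42*d
4654/j(46) + 1403/(-3994) = 4654/((46*(-42 + 46))) + 1403/(-3994) = 4654/((46*4)) + 1403*(-1/3994) = 4654/184 - 1403/3994 = 4654*(1/184) - 1403/3994 = 2327/92 - 1403/3994 = 4582481/183724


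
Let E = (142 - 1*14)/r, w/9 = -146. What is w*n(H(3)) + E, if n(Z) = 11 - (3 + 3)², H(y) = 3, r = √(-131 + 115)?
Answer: 32850 - 32*I ≈ 32850.0 - 32.0*I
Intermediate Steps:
r = 4*I (r = √(-16) = 4*I ≈ 4.0*I)
w = -1314 (w = 9*(-146) = -1314)
n(Z) = -25 (n(Z) = 11 - 1*6² = 11 - 1*36 = 11 - 36 = -25)
E = -32*I (E = (142 - 1*14)/((4*I)) = (142 - 14)*(-I/4) = 128*(-I/4) = -32*I ≈ -32.0*I)
w*n(H(3)) + E = -1314*(-25) - 32*I = 32850 - 32*I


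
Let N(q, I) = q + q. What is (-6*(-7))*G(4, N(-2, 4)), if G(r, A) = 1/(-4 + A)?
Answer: -21/4 ≈ -5.2500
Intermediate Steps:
N(q, I) = 2*q
(-6*(-7))*G(4, N(-2, 4)) = (-6*(-7))/(-4 + 2*(-2)) = 42/(-4 - 4) = 42/(-8) = 42*(-⅛) = -21/4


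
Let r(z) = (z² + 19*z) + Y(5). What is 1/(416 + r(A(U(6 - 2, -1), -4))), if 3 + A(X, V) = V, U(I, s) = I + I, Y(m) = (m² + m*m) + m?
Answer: 1/387 ≈ 0.0025840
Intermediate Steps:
Y(m) = m + 2*m² (Y(m) = (m² + m²) + m = 2*m² + m = m + 2*m²)
U(I, s) = 2*I
A(X, V) = -3 + V
r(z) = 55 + z² + 19*z (r(z) = (z² + 19*z) + 5*(1 + 2*5) = (z² + 19*z) + 5*(1 + 10) = (z² + 19*z) + 5*11 = (z² + 19*z) + 55 = 55 + z² + 19*z)
1/(416 + r(A(U(6 - 2, -1), -4))) = 1/(416 + (55 + (-3 - 4)² + 19*(-3 - 4))) = 1/(416 + (55 + (-7)² + 19*(-7))) = 1/(416 + (55 + 49 - 133)) = 1/(416 - 29) = 1/387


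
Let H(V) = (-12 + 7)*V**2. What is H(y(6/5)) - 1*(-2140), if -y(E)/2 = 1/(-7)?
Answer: 104840/49 ≈ 2139.6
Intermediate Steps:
y(E) = 2/7 (y(E) = -2/(-7) = -2*(-1/7) = 2/7)
H(V) = -5*V**2
H(y(6/5)) - 1*(-2140) = -5*(2/7)**2 - 1*(-2140) = -5*4/49 + 2140 = -20/49 + 2140 = 104840/49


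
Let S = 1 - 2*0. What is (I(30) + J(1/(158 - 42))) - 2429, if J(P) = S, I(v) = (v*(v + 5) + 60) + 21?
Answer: -1297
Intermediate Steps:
I(v) = 81 + v*(5 + v) (I(v) = (v*(5 + v) + 60) + 21 = (60 + v*(5 + v)) + 21 = 81 + v*(5 + v))
S = 1 (S = 1 + 0 = 1)
J(P) = 1
(I(30) + J(1/(158 - 42))) - 2429 = ((81 + 30**2 + 5*30) + 1) - 2429 = ((81 + 900 + 150) + 1) - 2429 = (1131 + 1) - 2429 = 1132 - 2429 = -1297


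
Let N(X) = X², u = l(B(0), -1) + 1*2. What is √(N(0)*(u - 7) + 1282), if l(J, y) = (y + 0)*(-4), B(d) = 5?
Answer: √1282 ≈ 35.805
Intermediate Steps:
l(J, y) = -4*y (l(J, y) = y*(-4) = -4*y)
u = 6 (u = -4*(-1) + 1*2 = 4 + 2 = 6)
√(N(0)*(u - 7) + 1282) = √(0²*(6 - 7) + 1282) = √(0*(-1) + 1282) = √(0 + 1282) = √1282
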